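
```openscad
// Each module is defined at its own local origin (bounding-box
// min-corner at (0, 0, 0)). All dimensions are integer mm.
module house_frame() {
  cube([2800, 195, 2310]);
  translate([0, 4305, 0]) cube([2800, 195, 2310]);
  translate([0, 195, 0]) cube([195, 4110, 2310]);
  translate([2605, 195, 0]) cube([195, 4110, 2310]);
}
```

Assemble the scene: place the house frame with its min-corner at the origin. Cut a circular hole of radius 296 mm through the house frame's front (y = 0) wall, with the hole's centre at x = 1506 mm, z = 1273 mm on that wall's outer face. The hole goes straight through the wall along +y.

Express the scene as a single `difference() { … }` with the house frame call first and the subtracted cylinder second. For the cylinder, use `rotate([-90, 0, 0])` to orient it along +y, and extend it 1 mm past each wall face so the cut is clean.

difference() {
  house_frame();
  translate([1506, -1, 1273]) rotate([-90, 0, 0]) cylinder(h = 197, r = 296);
}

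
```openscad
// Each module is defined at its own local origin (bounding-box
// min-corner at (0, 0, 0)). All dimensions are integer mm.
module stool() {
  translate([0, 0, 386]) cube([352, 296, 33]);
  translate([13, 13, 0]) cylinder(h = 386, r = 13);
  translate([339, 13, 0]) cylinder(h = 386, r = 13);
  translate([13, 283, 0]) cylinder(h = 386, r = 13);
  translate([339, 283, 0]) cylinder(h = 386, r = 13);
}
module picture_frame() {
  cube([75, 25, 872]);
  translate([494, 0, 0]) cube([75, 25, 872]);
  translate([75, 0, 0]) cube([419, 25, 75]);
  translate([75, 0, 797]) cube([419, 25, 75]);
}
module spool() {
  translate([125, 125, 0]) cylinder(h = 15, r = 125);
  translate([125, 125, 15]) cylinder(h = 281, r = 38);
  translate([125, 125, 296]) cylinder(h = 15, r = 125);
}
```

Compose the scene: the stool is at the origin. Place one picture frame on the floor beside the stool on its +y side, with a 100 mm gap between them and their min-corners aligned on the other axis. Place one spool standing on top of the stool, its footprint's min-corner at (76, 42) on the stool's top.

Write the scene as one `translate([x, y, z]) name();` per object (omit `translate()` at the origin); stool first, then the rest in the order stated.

stool();
translate([0, 396, 0]) picture_frame();
translate([76, 42, 419]) spool();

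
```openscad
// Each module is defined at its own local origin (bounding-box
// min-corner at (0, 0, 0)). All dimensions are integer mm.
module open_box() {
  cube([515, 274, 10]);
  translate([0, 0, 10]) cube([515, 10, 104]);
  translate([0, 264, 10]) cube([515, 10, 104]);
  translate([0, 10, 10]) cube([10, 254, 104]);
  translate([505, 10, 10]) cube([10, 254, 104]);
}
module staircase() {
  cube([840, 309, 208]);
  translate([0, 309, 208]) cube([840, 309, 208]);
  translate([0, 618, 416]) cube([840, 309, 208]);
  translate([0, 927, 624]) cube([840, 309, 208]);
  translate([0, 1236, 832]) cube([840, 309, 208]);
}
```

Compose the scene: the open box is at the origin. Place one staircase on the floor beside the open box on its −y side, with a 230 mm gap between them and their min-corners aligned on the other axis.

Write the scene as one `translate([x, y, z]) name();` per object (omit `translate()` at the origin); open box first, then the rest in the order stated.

open_box();
translate([0, -1775, 0]) staircase();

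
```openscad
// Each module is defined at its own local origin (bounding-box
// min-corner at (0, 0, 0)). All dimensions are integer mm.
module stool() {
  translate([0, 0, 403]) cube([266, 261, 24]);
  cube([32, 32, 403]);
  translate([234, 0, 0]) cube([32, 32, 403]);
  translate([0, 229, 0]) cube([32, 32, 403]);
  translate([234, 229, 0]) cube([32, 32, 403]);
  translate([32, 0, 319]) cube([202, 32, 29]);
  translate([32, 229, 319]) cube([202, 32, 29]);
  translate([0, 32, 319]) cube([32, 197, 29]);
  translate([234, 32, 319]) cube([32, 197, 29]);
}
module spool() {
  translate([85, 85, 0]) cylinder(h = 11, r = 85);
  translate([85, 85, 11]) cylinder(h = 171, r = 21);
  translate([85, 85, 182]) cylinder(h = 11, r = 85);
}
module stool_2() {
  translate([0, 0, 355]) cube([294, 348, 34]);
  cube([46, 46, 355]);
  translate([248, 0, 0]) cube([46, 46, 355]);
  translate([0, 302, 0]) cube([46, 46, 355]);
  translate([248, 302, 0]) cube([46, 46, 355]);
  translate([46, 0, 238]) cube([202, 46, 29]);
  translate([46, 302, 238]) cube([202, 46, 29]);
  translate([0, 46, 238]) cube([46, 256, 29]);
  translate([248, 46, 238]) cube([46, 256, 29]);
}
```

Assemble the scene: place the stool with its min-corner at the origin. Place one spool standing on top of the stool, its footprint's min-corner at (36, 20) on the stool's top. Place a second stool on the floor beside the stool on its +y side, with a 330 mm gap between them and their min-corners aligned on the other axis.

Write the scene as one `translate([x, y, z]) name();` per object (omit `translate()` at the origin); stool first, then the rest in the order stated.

stool();
translate([36, 20, 427]) spool();
translate([0, 591, 0]) stool_2();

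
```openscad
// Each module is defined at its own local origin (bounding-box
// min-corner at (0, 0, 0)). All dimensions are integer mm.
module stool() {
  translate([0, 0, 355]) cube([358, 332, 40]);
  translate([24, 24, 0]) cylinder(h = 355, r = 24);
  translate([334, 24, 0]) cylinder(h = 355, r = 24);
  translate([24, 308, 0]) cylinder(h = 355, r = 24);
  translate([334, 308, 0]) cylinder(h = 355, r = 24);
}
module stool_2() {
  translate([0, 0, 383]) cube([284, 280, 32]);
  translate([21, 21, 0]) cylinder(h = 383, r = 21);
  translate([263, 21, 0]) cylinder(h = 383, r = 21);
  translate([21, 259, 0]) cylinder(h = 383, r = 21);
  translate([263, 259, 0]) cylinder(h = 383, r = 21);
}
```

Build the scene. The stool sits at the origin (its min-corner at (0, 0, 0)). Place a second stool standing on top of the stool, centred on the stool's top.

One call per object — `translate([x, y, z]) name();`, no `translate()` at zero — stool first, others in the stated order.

stool();
translate([37, 26, 395]) stool_2();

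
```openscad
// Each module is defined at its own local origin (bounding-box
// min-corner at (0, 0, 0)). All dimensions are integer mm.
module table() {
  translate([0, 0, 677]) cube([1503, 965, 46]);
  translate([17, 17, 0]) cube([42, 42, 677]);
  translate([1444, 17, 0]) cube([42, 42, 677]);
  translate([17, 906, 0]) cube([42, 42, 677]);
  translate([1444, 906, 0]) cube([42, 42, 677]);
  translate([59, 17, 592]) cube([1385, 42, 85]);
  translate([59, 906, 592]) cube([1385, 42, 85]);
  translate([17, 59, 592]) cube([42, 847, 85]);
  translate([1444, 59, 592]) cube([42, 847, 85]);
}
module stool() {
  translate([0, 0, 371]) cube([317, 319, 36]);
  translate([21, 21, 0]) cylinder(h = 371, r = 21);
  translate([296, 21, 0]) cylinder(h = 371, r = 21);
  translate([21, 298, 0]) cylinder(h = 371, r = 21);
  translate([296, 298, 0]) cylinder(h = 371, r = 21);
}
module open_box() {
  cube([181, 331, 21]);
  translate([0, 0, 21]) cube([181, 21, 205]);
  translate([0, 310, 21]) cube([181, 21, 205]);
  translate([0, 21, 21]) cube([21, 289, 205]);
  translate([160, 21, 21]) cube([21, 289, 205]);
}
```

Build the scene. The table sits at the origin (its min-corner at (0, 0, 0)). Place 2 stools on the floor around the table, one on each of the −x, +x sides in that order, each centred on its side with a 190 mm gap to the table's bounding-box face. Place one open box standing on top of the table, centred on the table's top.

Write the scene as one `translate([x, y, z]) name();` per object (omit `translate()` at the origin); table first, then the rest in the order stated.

table();
translate([-507, 323, 0]) stool();
translate([1693, 323, 0]) stool();
translate([661, 317, 723]) open_box();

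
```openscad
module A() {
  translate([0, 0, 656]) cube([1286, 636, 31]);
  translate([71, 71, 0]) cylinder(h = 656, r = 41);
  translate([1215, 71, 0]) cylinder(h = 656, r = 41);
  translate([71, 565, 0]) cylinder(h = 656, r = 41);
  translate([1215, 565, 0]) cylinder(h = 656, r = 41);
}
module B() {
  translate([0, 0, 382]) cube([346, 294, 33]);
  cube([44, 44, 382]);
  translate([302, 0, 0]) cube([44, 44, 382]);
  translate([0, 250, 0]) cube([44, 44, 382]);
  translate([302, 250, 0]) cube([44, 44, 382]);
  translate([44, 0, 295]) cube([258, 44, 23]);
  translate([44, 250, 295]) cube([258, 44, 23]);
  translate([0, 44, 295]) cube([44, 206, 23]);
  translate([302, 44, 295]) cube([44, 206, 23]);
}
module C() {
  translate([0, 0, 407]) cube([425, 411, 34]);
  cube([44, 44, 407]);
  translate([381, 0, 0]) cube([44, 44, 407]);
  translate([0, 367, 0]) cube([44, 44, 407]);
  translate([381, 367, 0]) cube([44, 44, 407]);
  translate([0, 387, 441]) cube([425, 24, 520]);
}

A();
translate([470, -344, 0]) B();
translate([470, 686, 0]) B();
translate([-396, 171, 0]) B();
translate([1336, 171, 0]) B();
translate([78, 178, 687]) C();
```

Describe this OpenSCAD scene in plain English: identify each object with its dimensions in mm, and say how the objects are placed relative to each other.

A is a rectangular dining table. The top is 1286×636×31 mm with its upper surface at z = 687 mm. It stands on four round legs of 82 mm diameter, each leg's bounding box inset 30 mm from the nearest pair of top edges, running from the floor to the underside of the top.

B is a four-legged stool. The seat is 346×294 mm, 33 mm thick, top at z = 415 mm. It stands on four square legs, each 44×44 mm in cross-section, from z = 0 to the seat underside, each flush with a corner of the seat. Four stretchers, 44 mm wide and 23 mm tall, connect adjacent legs with their undersides at z = 295 mm, each running between the inner faces of the legs it joins and aligned with the legs' outer faces on the other axis.

C is a chair: 425×411 mm seat, 34 mm thick, top at z = 441 mm, on four 44 mm square corner legs flush with the seat edges. A 24 mm thick backrest slab spans the full seat width, extending 520 mm above the seat top, its back face flush with the seat's +y edge.

Four stools sit around the table at the −y, +y, −x, +x sides. The chair is on top of the table.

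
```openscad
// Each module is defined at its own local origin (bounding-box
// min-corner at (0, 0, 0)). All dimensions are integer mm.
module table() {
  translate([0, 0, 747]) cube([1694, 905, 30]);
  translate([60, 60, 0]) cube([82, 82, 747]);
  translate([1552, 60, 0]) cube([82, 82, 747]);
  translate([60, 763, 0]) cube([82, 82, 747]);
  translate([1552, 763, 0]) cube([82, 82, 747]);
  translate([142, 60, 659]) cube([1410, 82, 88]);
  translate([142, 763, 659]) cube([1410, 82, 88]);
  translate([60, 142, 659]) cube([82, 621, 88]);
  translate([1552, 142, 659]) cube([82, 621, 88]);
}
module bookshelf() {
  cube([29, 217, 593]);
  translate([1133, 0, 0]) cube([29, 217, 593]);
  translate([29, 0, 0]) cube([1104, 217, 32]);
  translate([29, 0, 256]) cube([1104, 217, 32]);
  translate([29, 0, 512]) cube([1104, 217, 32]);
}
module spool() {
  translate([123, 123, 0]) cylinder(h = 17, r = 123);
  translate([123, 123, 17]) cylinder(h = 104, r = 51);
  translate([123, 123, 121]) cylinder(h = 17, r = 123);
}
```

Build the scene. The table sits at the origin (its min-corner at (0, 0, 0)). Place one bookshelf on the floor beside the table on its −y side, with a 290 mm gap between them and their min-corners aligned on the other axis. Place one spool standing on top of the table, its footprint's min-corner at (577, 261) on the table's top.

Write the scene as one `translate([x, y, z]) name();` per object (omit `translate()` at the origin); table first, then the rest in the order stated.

table();
translate([0, -507, 0]) bookshelf();
translate([577, 261, 777]) spool();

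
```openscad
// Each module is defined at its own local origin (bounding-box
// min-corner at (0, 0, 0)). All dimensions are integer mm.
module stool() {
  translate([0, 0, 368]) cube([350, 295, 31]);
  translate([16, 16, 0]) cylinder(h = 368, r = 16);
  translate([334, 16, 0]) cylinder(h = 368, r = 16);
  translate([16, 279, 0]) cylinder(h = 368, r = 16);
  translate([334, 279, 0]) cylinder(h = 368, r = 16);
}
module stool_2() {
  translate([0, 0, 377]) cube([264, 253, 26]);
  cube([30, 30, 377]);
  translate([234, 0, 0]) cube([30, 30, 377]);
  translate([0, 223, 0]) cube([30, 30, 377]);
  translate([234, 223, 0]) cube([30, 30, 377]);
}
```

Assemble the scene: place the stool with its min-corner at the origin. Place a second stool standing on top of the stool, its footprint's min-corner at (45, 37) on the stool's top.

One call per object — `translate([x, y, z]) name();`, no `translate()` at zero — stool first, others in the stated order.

stool();
translate([45, 37, 399]) stool_2();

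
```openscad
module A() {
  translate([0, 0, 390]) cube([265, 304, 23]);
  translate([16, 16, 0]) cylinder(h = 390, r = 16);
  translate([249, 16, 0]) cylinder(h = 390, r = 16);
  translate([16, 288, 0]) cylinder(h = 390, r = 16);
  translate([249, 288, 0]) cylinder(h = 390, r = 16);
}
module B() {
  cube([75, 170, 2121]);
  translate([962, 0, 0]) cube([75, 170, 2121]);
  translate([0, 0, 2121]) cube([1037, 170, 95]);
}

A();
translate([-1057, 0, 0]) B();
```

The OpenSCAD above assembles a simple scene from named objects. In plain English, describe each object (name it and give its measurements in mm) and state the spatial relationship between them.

A is a four-legged stool. The seat is a 265×304×23 mm slab whose top surface is at z = 413 mm; four round legs, each 32 mm in diameter, run from the floor (z = 0) to the underside of the seat, each leg's axis is inset half a diameter from the nearest pair of seat edges (so the leg's bounding box is flush with the corner).

B is a door frame. The clear opening is 887 mm wide and 2121 mm high. Two 75 mm wide jambs, 170 mm deep, stand either side of the opening from the floor to the top of the opening. A 95 mm thick head sits across the top of both jambs, spanning the full outside width of the frame.

The door frame is on the floor beside the stool on its −x side.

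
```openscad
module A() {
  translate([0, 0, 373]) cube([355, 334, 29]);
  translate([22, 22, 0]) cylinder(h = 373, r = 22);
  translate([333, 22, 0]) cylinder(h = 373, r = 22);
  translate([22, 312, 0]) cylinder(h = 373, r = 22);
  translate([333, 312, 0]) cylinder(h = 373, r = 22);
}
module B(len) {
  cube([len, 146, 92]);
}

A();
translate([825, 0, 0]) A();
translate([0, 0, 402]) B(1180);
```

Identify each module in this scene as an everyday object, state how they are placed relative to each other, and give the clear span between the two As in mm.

Second stool starts at x = 825; first ends at x = 355; clear span = 825 − 355 = 470 mm.

A is a stool. B is a beam. A beam spans the tops of two stools. The clear span between the two stools is 470 mm.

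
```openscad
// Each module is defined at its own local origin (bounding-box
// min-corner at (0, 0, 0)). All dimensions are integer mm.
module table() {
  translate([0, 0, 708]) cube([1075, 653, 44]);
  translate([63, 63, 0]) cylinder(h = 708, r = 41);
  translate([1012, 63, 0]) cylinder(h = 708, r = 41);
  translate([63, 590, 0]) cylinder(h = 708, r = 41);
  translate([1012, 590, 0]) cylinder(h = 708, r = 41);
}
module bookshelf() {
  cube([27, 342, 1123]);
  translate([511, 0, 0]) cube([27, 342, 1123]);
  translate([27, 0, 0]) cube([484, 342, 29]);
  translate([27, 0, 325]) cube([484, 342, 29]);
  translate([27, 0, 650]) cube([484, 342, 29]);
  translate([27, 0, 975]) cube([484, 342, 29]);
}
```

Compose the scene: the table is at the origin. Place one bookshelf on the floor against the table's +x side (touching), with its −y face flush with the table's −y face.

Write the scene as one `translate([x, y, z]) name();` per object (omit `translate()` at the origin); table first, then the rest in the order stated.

table();
translate([1075, 0, 0]) bookshelf();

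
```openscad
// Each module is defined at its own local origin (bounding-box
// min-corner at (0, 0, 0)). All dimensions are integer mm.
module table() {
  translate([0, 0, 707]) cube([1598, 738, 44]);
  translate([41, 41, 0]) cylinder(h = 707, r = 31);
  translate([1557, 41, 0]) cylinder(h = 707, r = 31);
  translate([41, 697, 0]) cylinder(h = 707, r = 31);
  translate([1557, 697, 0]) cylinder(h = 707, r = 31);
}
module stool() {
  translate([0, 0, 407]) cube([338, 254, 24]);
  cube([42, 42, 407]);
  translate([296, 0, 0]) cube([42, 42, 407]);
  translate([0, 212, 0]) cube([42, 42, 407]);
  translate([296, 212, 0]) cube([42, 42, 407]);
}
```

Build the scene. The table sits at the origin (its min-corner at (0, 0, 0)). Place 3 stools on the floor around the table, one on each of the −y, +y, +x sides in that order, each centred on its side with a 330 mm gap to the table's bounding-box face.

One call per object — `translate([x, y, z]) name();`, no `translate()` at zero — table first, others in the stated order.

table();
translate([630, -584, 0]) stool();
translate([630, 1068, 0]) stool();
translate([1928, 242, 0]) stool();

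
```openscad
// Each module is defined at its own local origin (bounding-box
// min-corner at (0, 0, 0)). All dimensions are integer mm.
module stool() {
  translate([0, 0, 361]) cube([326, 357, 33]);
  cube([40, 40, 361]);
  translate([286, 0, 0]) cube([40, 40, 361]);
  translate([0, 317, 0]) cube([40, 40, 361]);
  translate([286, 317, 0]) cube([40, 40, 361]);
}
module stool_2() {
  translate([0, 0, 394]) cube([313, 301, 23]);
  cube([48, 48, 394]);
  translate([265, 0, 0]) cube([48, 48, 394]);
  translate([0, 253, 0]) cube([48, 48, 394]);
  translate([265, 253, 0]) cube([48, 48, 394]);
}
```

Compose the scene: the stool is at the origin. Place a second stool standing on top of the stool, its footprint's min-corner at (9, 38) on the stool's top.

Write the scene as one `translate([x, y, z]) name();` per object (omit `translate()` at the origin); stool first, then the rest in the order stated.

stool();
translate([9, 38, 394]) stool_2();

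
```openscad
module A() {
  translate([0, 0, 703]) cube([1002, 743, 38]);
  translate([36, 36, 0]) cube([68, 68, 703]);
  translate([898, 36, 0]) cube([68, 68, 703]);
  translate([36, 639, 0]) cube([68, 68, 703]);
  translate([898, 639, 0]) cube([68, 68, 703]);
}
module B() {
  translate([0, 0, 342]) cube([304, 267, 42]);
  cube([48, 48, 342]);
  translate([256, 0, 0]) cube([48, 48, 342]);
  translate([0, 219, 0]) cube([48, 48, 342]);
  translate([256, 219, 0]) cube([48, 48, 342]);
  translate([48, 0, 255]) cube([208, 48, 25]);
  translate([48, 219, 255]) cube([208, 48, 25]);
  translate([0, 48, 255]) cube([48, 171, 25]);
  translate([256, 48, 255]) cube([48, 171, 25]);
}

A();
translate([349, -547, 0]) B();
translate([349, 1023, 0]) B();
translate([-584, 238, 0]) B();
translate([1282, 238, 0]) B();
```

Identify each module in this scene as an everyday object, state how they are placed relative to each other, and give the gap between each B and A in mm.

A is a table. B is a stool. Four stools sit around the table at the −y, +y, −x, +x sides. The gap between each stool and the table is 280 mm.

Each stool's nearest face is 280 mm from the table's bounding box.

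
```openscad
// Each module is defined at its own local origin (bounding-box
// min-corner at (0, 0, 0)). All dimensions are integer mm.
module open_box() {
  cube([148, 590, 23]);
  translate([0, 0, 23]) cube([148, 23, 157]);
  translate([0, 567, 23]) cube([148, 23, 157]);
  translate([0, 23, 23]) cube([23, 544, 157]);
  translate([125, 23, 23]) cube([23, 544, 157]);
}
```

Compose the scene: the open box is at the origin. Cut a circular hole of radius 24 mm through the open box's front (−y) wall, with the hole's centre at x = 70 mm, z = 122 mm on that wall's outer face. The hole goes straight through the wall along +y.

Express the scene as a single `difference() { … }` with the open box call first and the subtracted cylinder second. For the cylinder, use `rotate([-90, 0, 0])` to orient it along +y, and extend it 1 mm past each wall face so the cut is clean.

difference() {
  open_box();
  translate([70, -1, 122]) rotate([-90, 0, 0]) cylinder(h = 25, r = 24);
}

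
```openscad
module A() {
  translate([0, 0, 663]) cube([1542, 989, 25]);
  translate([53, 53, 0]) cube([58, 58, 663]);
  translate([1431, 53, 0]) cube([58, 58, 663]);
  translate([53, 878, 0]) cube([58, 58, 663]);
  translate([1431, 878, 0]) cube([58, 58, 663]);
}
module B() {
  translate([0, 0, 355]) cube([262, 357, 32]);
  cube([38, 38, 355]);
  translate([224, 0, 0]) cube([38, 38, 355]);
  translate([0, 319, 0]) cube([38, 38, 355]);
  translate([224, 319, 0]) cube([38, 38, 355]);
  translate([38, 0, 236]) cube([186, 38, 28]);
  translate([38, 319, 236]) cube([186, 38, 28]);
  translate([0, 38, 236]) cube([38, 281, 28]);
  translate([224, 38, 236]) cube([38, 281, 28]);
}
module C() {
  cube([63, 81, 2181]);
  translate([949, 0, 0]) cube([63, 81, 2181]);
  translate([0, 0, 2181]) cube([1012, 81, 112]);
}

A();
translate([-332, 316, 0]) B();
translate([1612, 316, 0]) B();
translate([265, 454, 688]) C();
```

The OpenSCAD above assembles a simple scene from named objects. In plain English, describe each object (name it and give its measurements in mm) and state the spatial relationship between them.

A is a table: top 1542 mm (x) × 989 mm (y), 25 mm thick, upper face at z = 688 mm, on four 58×58 mm square legs, each inset 53 mm from the nearest pair of top edges, running from z = 0 to the bottom of the top.

B is a four-legged stool. The seat is 262×357 mm, 32 mm thick, top at z = 387 mm. It stands on four square legs, each 38×38 mm in cross-section, from z = 0 to the seat underside, each flush with a corner of the seat. Four stretchers, 38 mm wide and 28 mm tall, connect adjacent legs with their undersides at z = 236 mm, each running between the inner faces of the legs it joins and aligned with the legs' outer faces on the other axis.

C is a door frame. The clear opening is 886 mm wide and 2181 mm high. Two 63 mm wide jambs, 81 mm deep, stand either side of the opening from the floor to the top of the opening. A 112 mm thick head sits across the top of both jambs, spanning the full outside width of the frame.

Two stools sit around the table at the −x, +x sides. The door frame is on top of the table, centred.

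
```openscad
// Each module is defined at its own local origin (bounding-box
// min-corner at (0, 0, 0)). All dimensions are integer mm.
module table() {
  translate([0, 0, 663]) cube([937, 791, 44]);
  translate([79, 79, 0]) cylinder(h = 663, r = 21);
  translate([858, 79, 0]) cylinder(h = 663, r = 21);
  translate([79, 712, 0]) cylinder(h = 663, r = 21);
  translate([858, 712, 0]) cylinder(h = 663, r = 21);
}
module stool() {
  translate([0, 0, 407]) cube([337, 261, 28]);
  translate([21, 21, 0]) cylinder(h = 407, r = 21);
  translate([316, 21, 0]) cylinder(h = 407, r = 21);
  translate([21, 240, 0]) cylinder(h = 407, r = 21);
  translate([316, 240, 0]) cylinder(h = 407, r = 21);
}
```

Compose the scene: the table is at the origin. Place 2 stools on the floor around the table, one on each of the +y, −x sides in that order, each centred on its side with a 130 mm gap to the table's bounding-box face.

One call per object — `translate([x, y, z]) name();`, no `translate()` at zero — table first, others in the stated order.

table();
translate([300, 921, 0]) stool();
translate([-467, 265, 0]) stool();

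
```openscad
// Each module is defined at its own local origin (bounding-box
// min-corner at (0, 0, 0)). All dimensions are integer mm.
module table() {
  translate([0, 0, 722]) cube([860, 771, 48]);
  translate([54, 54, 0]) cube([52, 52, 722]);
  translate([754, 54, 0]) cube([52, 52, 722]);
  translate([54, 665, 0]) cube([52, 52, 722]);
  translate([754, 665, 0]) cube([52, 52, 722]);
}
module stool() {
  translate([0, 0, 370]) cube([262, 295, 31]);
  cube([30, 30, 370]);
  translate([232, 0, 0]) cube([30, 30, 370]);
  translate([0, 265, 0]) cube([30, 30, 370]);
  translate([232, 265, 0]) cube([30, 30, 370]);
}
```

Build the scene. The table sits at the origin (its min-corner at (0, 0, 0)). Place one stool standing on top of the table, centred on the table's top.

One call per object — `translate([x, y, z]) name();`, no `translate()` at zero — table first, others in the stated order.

table();
translate([299, 238, 770]) stool();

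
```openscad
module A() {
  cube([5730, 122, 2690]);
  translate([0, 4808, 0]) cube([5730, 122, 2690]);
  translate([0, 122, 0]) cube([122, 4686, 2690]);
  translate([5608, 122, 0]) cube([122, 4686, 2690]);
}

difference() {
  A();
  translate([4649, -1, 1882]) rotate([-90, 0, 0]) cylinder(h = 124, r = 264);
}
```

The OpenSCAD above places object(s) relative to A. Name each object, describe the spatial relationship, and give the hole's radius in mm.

A is a house frame. The house frame has a circular hole through its front wall. The hole's radius is 264 mm.

The subtracted cylinder has r = 264 mm.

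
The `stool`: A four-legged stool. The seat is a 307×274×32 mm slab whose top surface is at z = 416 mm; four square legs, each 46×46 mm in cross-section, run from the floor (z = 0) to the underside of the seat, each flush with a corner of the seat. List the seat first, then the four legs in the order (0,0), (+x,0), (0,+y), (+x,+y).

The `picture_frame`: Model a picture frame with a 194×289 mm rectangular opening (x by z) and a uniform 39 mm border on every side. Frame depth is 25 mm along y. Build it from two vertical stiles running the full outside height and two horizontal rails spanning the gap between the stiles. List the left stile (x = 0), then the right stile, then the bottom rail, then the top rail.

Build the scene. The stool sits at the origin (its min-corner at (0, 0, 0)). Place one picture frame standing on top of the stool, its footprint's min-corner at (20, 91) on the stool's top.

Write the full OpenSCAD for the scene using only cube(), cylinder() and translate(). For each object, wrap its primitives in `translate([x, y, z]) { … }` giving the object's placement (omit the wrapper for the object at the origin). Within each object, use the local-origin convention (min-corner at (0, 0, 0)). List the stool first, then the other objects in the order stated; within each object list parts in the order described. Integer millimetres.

translate([0, 0, 384]) cube([307, 274, 32]);
cube([46, 46, 384]);
translate([261, 0, 0]) cube([46, 46, 384]);
translate([0, 228, 0]) cube([46, 46, 384]);
translate([261, 228, 0]) cube([46, 46, 384]);
translate([20, 91, 416]) {
  cube([39, 25, 367]);
  translate([233, 0, 0]) cube([39, 25, 367]);
  translate([39, 0, 0]) cube([194, 25, 39]);
  translate([39, 0, 328]) cube([194, 25, 39]);
}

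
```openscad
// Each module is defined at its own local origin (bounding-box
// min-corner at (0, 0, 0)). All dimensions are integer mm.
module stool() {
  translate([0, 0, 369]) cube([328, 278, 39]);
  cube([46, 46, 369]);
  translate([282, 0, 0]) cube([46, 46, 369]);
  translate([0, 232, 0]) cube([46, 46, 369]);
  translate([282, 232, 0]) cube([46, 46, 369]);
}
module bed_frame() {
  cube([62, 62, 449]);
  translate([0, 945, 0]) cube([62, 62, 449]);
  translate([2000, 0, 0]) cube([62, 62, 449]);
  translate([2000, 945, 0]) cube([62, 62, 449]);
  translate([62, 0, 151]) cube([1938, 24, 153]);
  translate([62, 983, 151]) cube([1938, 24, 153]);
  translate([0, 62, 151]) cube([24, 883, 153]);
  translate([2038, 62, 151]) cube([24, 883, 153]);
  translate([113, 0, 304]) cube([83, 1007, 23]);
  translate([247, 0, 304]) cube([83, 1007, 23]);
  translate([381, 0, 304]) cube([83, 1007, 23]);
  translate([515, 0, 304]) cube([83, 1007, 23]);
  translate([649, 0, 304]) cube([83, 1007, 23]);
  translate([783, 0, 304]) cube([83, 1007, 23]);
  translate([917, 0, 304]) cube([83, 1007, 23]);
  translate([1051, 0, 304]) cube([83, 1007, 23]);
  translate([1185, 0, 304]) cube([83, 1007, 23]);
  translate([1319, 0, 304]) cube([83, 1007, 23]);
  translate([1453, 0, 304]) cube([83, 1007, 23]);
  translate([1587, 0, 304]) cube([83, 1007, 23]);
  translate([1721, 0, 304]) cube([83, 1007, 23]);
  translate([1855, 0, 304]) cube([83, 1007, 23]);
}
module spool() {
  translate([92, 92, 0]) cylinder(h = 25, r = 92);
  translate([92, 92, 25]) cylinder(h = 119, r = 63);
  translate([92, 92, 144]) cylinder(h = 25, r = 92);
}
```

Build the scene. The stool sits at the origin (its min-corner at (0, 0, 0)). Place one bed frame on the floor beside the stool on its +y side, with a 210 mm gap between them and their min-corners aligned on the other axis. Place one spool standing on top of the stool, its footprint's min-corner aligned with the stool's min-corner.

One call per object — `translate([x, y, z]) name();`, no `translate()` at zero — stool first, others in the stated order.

stool();
translate([0, 488, 0]) bed_frame();
translate([0, 0, 408]) spool();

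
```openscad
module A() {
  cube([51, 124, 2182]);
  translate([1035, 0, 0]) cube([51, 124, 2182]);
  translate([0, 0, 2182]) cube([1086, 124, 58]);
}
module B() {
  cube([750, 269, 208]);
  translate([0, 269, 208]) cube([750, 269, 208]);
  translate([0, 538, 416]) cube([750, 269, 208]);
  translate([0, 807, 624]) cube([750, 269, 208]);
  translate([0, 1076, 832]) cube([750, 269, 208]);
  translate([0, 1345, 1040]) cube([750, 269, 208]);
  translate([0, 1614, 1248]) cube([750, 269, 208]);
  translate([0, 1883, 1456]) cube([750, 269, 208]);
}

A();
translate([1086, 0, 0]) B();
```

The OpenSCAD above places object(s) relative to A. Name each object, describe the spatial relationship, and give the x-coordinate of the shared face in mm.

A is a door frame. B is a staircase. The staircase is against the door frame's +x side, with their −y faces flush. The x-coordinate of the shared face is 1086 mm.

The door frame's +x face and the staircase's −x face are both at x = 1086 mm.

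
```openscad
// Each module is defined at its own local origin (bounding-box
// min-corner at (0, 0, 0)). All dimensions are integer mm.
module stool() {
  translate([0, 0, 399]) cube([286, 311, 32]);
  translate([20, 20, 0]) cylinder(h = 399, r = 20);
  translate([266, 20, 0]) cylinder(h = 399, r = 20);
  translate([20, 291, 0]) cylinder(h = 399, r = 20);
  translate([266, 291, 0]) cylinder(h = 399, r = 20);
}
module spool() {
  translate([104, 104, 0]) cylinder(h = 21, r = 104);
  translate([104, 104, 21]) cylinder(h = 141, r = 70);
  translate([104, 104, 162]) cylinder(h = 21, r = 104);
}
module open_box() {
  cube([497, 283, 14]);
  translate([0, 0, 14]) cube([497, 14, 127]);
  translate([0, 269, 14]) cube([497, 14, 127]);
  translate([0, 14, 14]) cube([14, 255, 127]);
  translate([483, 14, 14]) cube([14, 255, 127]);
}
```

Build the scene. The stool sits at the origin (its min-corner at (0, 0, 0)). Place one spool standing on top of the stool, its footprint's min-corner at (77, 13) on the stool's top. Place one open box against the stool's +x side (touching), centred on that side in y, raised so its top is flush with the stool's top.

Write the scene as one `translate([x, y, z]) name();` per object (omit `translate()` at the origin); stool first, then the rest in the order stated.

stool();
translate([77, 13, 431]) spool();
translate([286, 14, 290]) open_box();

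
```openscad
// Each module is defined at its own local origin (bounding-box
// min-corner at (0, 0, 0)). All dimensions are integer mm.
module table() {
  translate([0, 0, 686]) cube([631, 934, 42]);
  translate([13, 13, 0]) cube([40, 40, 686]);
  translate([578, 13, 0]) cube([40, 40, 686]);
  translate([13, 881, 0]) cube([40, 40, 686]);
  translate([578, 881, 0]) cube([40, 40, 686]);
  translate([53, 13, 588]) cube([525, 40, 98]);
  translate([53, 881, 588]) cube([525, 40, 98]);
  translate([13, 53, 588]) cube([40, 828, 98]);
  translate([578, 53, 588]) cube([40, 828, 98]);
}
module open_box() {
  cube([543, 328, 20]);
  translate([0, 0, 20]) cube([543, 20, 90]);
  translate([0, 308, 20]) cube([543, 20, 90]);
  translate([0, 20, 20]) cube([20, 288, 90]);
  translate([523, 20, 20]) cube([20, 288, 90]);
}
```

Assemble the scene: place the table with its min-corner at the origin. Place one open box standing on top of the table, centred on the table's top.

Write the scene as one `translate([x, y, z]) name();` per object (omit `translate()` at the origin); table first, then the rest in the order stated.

table();
translate([44, 303, 728]) open_box();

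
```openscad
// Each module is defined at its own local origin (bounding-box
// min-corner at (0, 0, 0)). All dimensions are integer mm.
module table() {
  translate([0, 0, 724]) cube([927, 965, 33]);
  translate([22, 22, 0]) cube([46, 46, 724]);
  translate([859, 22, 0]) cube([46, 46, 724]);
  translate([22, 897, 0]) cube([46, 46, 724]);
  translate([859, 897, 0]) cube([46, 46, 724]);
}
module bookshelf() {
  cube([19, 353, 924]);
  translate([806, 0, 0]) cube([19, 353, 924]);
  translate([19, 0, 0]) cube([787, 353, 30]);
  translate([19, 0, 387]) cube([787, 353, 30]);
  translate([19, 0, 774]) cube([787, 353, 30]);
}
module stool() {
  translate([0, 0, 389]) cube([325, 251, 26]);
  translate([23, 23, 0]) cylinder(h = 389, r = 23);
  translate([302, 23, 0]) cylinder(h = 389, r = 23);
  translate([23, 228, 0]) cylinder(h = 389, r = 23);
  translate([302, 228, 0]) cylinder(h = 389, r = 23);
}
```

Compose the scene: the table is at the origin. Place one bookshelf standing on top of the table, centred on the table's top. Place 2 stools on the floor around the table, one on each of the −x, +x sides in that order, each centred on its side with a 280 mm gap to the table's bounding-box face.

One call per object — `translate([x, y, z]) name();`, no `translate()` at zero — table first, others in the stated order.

table();
translate([51, 306, 757]) bookshelf();
translate([-605, 357, 0]) stool();
translate([1207, 357, 0]) stool();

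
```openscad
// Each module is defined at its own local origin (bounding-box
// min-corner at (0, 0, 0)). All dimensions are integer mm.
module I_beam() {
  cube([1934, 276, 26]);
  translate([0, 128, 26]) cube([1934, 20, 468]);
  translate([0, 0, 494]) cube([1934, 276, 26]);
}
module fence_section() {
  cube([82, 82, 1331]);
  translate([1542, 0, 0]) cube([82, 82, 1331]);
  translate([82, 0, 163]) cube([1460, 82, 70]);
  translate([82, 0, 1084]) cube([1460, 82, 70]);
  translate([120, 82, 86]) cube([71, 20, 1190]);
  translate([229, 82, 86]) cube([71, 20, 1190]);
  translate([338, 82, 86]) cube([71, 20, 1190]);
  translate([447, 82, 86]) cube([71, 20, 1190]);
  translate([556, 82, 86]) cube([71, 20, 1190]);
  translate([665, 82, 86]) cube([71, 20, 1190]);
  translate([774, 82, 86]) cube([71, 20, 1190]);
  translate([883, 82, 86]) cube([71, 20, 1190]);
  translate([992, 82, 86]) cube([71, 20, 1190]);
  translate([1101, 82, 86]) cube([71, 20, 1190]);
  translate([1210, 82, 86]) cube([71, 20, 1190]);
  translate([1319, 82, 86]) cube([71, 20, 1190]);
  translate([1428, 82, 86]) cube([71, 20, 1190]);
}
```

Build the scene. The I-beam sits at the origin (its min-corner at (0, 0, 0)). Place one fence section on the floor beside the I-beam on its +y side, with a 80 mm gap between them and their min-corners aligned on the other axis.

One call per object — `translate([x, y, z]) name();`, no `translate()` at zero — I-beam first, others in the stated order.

I_beam();
translate([0, 356, 0]) fence_section();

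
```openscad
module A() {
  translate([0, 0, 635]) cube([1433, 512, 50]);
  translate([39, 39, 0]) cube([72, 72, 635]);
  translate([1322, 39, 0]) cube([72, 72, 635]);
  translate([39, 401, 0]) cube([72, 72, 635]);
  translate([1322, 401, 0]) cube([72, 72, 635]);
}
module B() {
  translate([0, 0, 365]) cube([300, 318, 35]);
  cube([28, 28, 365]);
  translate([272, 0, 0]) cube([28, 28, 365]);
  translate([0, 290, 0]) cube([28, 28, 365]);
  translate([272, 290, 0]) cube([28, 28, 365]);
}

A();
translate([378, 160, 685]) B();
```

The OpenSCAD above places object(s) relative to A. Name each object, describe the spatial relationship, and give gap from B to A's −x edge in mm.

A is a table. B is a stool. The stool is on top of the table. The gap from the stool to the table's −x edge is 378 mm.

The stool's min-x is at 378; the table's min-x is 0; gap = 378 mm.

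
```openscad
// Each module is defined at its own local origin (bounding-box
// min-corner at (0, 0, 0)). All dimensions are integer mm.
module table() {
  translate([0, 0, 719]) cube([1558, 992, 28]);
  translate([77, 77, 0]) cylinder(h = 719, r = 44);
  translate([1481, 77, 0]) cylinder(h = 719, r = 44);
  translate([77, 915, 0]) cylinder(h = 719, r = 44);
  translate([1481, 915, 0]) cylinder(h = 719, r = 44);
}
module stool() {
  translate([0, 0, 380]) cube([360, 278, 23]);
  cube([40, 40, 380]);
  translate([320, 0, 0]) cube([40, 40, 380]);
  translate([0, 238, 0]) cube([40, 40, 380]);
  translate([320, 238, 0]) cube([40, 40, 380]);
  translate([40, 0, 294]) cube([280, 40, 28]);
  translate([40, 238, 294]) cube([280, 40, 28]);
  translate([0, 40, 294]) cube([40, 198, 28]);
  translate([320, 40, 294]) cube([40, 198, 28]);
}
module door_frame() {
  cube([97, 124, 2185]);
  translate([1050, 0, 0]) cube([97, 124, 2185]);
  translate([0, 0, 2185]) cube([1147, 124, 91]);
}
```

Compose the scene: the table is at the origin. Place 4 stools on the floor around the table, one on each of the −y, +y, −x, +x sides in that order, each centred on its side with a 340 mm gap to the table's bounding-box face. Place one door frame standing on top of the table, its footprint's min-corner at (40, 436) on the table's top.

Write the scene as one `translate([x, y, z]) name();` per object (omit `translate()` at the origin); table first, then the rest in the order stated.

table();
translate([599, -618, 0]) stool();
translate([599, 1332, 0]) stool();
translate([-700, 357, 0]) stool();
translate([1898, 357, 0]) stool();
translate([40, 436, 747]) door_frame();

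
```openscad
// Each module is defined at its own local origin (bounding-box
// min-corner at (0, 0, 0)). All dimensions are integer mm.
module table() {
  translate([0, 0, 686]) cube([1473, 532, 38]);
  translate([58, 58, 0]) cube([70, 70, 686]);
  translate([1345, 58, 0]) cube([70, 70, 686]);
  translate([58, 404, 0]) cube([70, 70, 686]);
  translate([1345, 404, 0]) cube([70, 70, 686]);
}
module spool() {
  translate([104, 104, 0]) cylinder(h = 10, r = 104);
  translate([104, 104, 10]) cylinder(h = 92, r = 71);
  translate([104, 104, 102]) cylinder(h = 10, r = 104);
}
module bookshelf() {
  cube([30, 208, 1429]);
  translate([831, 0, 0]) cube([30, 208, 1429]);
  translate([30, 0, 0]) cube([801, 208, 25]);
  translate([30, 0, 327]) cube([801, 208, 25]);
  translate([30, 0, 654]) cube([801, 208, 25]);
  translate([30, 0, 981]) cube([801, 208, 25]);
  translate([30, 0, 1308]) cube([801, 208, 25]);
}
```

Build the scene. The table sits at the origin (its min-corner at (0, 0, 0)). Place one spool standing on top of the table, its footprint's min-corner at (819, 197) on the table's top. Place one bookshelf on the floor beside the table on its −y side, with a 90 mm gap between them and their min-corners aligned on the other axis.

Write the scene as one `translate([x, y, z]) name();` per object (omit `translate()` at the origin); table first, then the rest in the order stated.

table();
translate([819, 197, 724]) spool();
translate([0, -298, 0]) bookshelf();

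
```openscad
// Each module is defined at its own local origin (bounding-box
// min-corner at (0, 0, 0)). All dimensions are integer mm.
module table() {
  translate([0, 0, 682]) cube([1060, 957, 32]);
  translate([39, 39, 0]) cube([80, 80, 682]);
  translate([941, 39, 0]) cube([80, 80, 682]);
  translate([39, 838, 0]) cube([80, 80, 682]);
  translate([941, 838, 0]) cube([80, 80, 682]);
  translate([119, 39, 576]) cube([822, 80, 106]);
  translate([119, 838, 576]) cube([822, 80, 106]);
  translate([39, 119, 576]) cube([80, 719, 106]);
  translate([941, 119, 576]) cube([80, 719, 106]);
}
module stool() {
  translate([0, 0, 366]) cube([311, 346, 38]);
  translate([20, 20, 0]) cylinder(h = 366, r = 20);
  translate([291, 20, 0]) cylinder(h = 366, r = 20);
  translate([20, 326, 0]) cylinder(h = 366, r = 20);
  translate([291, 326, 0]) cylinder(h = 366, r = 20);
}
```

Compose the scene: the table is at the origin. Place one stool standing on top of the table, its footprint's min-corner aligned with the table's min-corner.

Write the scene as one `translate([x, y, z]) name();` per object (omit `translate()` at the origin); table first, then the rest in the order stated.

table();
translate([0, 0, 714]) stool();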